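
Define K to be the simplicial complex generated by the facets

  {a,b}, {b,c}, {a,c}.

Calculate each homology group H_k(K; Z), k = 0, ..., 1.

H_0 ≅ Z,  H_1 ≅ Z.

Fix the vertex order a < b < c and write every simplex with vertices in increasing order. Then dim K = 1 and the simplices of K are:

  0-simplices (3): a, b, c
  1-simplices (3): ab, ac, bc

so the chain groups are C_0 ≅ Z^3, C_1 ≅ Z^3.

∂_1: C_1 → C_0 sends each edge [p,q] (with p < q) to q − p.
As a 3×3 matrix over Z this has rank 2, with invariant factors (1,1).

From H_k ≅ ker(∂_k) / im(∂_{k+1}) we obtain:

  H_0: rank C_0 − rank ∂_1 = 3 − 2 = 1, and the invariant factors of ∂_1 are all 1, so H_0 ≅ Z.
  H_1: rank ker ∂_1 − rank ∂_2 = (3 − 2) − 0 = 1, and there is no ∂_2, so H_1 ≅ Z.

As a check, the Euler characteristic is 3 − 3 = 0, which agrees with 1 − 1 = 0.
(K is a triangulation of the circle S^1.)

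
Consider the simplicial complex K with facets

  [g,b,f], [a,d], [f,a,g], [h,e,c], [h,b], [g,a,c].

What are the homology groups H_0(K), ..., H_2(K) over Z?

H_0 = Z,  H_1 = Z,  H_2 = 0.

We work with the vertex ordering a < b < c < d < e < f < g < h. The simplices of K, each written with vertices in increasing order, are:

  0-simplices (8): a, b, c, d, e, f, g, h
  1-simplices (12): ac, ad, af, ag, bf, bg, bh, ce, cg, ch, eh, fg
  2-simplices (4): acg, afg, bfg, ceh

giving chain groups C_0 ≅ Z^8, C_1 ≅ Z^12, C_2 ≅ Z^4.

Boundary ∂_1: C_1 → C_0 sends each edge [p,q] (with p < q) to q − p. For instance
  ∂bh = h − b.
As a 8×12 matrix over Z this has rank 7, with invariant factors (1,1,1,1,1,1,1).

The boundary map ∂_2: C_2 → C_1 acts by ∂[p,q,r] = [q,r] − [p,r] + [p,q]. For instance
  ∂ceh = eh − ch + ce,
  ∂afg = fg − ag + af.
As a 12×4 matrix over Z this has rank 4, with invariant factors (1,1,1,1).

From H_k ≅ ker(∂_k) / im(∂_{k+1}) we obtain:

  H_0: rank C_0 − rank ∂_1 = 8 − 7 = 1, and the invariant factors of ∂_1 are all 1, so H_0 = Z.
  H_1: rank ker ∂_1 − rank ∂_2 = (12 − 7) − 4 = 1, and the invariant factors of ∂_2 are all 1, so H_1 = Z.
  H_2: rank ker ∂_2 − rank ∂_3 = (4 − 4) − 0 = 0, and there is no ∂_3, so H_2 = 0.

As a check, the Euler characteristic is 8 − 12 + 4 = 0, which agrees with 1 − 1 + 0 = 0.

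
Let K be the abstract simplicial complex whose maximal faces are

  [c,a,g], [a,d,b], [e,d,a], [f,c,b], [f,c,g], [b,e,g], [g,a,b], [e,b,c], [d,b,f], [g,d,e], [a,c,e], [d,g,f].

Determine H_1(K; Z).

Take the total order a < b < c < d < e < f < g on the vertex set. Then K (dimension 2) consists of the simplices:

  0-simplices (7): a, b, c, d, e, f, g
  1-simplices (18): ab, ac, ad, ae, ag, bc, bd, be, bf, bg, ce, cf, cg, de, df, dg, eg, fg
  2-simplices (12): abd, abg, ace, acg, ade, bce, bcf, bdf, beg, cfg, deg, dfg

so the chain groups are C_0 ≅ Z^7, C_1 ≅ Z^18, C_2 ≅ Z^12.

The boundary map ∂_1: C_1 → C_0 maps an edge to its endpoints' difference, ∂[p,q] = q − p. For instance
  ∂fg = g − f.
As a 7×18 matrix over Z this has rank 6, with invariant factors (1,1,1,1,1,1).

Boundary ∂_2: C_2 → C_1 acts by ∂[p,q,r] = [q,r] − [p,r] + [p,q]. For instance
  ∂bdf = df − bf + bd,
  ∂abg = bg − ag + ab.
As a 18×12 matrix over Z this has rank 12, with invariant factors (1,1,1,1,1,1,1,1,1,1,1,2).

Reading off H_k = ker ∂_k / im ∂_{k+1}:

  H_1: rank ker ∂_1 − rank ∂_2 = (18 − 6) − 12 = 0, and ∂_2 has invariant factor 2 > 1, so H_1 ≅ Z/2.

H_1 ≅ Z/2.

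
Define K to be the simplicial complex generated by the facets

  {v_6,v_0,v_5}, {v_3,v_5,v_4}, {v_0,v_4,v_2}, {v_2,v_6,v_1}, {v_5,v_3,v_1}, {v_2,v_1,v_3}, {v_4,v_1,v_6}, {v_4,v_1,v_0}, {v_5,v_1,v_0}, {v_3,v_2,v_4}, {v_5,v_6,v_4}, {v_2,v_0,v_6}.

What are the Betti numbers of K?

b_0 = 1, b_1 = 0, b_2 = 0.

Fix the vertex order v_0 < v_1 < v_2 < v_3 < v_4 < v_5 < v_6 and write every simplex with vertices in increasing order. Then dim K = 2 and the simplices of K are:

  0-simplices (7): [v_0], [v_1], [v_2], [v_3], [v_4], [v_5], [v_6]
  1-simplices (18): (18 of them)
  2-simplices (12): (12 of them)

Hence C_0 ≅ Z^7, C_1 ≅ Z^18, C_2 ≅ Z^12.

Boundary ∂_1: C_1 → C_0 sends each edge [p,q] (with p < q) to q − p. For instance
  ∂[v_0,v_1] = [v_1] − [v_0].
As a 7×18 matrix over Z this has rank 6, with invariant factors (1,1,1,1,1,1).

The boundary map ∂_2: C_2 → C_1 acts by ∂[p,q,r] = [q,r] − [p,r] + [p,q]. For instance
  ∂[v_2,v_3,v_4] = [v_3,v_4] − [v_2,v_4] + [v_2,v_3],
  ∂[v_1,v_4,v_6] = [v_4,v_6] − [v_1,v_6] + [v_1,v_4].
This gives a 18×12 integer matrix of rank 12; reducing to Smith normal form yields diagonal entries (1,1,1,1,1,1,1,1,1,1,1,2).

Now H_k = ker ∂_k / im ∂_{k+1}, so:

  H_0: rank C_0 − rank ∂_1 = 7 − 6 = 1, and the invariant factors of ∂_1 are all 1, so H_0 = Z.
  H_1: rank ker ∂_1 − rank ∂_2 = (18 − 6) − 12 = 0, and ∂_2 has invariant factor 2 > 1, so H_1 = Z/2.
  H_2: rank ker ∂_2 − rank ∂_3 = (12 − 12) − 0 = 0, and there is no ∂_3, so H_2 = 0.

(K is a triangulation of the real projective plane RP^2.)

Hence the Betti numbers are b_0 = 1, b_1 = 0, b_2 = 0.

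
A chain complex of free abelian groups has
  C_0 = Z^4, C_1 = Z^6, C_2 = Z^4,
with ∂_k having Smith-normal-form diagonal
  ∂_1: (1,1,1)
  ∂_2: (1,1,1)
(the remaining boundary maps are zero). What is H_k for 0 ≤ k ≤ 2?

H_0 = Z,  H_1 = 0,  H_2 = Z.

H_0: b_0 = 4 − 0 − 3 = 1; torsion from ∂_1 factors > 1: none. So H_0 = Z.
H_1: b_1 = 6 − 3 − 3 = 0; torsion from ∂_2 factors > 1: none. So H_1 = 0.
H_2: b_2 = 4 − 3 − 0 = 1; torsion from ∂_3 factors > 1: none. So H_2 = Z.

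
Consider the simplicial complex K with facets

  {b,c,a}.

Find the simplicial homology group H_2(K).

H_2 ≅ 0.

We work with the vertex ordering a < b < c. The simplices of K, each written with vertices in increasing order, are:

  0-simplices (3): a, b, c
  1-simplices (3): ab, ac, bc
  2-simplices (1): abc

Hence C_0 ≅ Z^3, C_1 ≅ Z^3, C_2 ≅ Z^1.

∂_1: C_1 → C_0 is given by ∂[p,q] = [q] − [p].
The 3×3 boundary matrix has rank 2 and Smith normal form diag(1,1).

The boundary map ∂_2: C_2 → C_1 sends each 2-simplex [p,q,r] to [q,r] − [p,r] + [p,q]. For instance
  ∂abc = bc − ac + ab.
As a 3×1 matrix over Z this has rank 1, with invariant factors (1).

Now H_k = ker ∂_k / im ∂_{k+1}, so:

  H_2: rank ker ∂_2 − rank ∂_3 = (1 − 1) − 0 = 0, and there is no ∂_3, so H_2 = 0.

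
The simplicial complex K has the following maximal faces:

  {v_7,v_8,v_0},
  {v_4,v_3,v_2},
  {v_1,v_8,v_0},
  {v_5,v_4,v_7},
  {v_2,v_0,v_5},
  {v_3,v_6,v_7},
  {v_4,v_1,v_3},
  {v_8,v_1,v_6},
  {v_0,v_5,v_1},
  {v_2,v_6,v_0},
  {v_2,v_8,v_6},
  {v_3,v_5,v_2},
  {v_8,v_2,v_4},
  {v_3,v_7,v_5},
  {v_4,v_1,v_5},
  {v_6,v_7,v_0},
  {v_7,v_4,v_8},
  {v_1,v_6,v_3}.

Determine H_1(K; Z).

H_1 ≅ Z ⊕ Z_2.

Take the total order v_0 < v_1 < v_2 < v_3 < v_4 < v_5 < v_6 < v_7 < v_8 on the vertex set. Then K (dimension 2) consists of the simplices:

  0-simplices (9): [v_0], [v_1], [v_2], [v_3], [v_4], [v_5], [v_6], [v_7], [v_8]
  1-simplices (27): (27 of them)
  2-simplices (18): (18 of them)

giving chain groups C_0 ≅ Z^9, C_1 ≅ Z^27, C_2 ≅ Z^18.

Boundary ∂_1: C_1 → C_0 maps an edge to its endpoints' difference, ∂[p,q] = q − p. For instance
  ∂[v_0,v_5] = [v_5] − [v_0].
The 9×27 boundary matrix has rank 8 and Smith normal form diag(1,1,1,1,1,1,1,1).

Boundary ∂_2: C_2 → C_1 sends each 2-simplex [p,q,r] to [q,r] − [p,r] + [p,q]. For instance
  ∂[v_0,v_7,v_8] = [v_7,v_8] − [v_0,v_8] + [v_0,v_7],
  ∂[v_0,v_6,v_7] = [v_6,v_7] − [v_0,v_7] + [v_0,v_6].
The 27×18 boundary matrix has rank 18 and Smith normal form diag(1,1,1,1,1,1,1,1,1,1,1,1,1,1,1,1,1,2).

Reading off H_k = ker ∂_k / im ∂_{k+1}:

  H_1: rank ker ∂_1 − rank ∂_2 = (27 − 8) − 18 = 1, and ∂_2 has invariant factor 2 > 1, so H_1 ≅ Z ⊕ Z_2.

(K is a triangulation of the Klein bottle.)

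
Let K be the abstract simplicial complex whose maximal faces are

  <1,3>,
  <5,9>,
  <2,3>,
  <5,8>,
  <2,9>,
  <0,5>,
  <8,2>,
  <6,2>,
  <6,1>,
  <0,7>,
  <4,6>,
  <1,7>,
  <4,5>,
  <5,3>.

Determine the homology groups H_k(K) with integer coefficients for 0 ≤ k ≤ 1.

We work with the vertex ordering 0 < 1 < 2 < 3 < 4 < 5 < 6 < 7 < 8 < 9. The simplices of K, each written with vertices in increasing order, are:

  0-simplices (10): [0], [1], [2], [3], [4], [5], [6], [7], [8], [9]
  1-simplices (14): [0,5], [0,7], [1,3], [1,6], [1,7], [2,3], [2,6], [2,8], [2,9], [3,5], [4,5], [4,6], [5,8], [5,9]

giving chain groups C_0 ≅ Z^10, C_1 ≅ Z^14.

The boundary map ∂_1: C_1 → C_0 sends each edge [p,q] (with p < q) to q − p.
As a 10×14 matrix over Z this has rank 9, with invariant factors (1,1,1,1,1,1,1,1,1).

Now H_k = ker ∂_k / im ∂_{k+1}, so:

  H_0: rank C_0 − rank ∂_1 = 10 − 9 = 1, and the invariant factors of ∂_1 are all 1, so H_0 ≅ Z.
  H_1: rank ker ∂_1 − rank ∂_2 = (14 − 9) − 0 = 5, and there is no ∂_2, so H_1 ≅ Z^5.

As a check, the Euler characteristic is 10 − 14 = -4, which agrees with 1 − 5 = -4.

H_0 ≅ Z,  H_1 ≅ Z^5.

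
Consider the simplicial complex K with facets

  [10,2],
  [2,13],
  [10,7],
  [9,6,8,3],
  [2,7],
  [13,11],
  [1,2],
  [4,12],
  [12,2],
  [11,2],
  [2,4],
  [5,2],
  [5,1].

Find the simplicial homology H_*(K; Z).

H_0 = Z^2,  H_1 = Z^4,  H_2 = 0,  H_3 = 0.

Take the total order 1 < 2 < 3 < 4 < 5 < 6 < 7 < 8 < 9 < 10 < 11 < 12 < 13 on the vertex set. Then K (dimension 3) consists of the simplices:

  0-simplices (13): [1], [2], [3], [4], [5], [6], [7], [8], [9], [10], [11], [12], [13]
  1-simplices (18): [1,2], [1,5], [2,4], [2,5], [2,7], [2,10], [2,11], [2,12], [2,13], [3,6], [3,8], [3,9], [4,12], [6,8], [6,9], [7,10], [8,9], [11,13]
  2-simplices (4): [3,6,8], [3,6,9], [3,8,9], [6,8,9]
  3-simplices (1): [3,6,8,9]

Hence C_0 ≅ Z^13, C_1 ≅ Z^18, C_2 ≅ Z^4, C_3 ≅ Z^1.

Boundary ∂_1: C_1 → C_0 sends each edge [p,q] (with p < q) to q − p.
The 13×18 boundary matrix has rank 11 and Smith normal form diag(1,1,1,1,1,1,1,1,1,1,1).

∂_2: C_2 → C_1 acts by ∂[p,q,r] = [q,r] − [p,r] + [p,q]. For instance
  ∂[3,6,9] = [6,9] − [3,9] + [3,6],
  ∂[6,8,9] = [8,9] − [6,9] + [6,8].
The resulting 18×4 matrix has rank 3, and its Smith normal form has invariant factors (1,1,1).

Boundary ∂_3: C_3 → C_2 sends each 3-simplex σ to the alternating sum Σ_i (−1)^i (σ with its i-th vertex removed). For instance
  ∂[3,6,8,9] = [6,8,9] − [3,8,9] + [3,6,9] − [3,6,8].
The resulting 4×1 matrix has rank 1, and its Smith normal form has invariant factors (1).

Now H_k = ker ∂_k / im ∂_{k+1}, so:

  H_0: rank C_0 − rank ∂_1 = 13 − 11 = 2, and the invariant factors of ∂_1 are all 1, so H_0 ≅ Z^2.
  H_1: rank ker ∂_1 − rank ∂_2 = (18 − 11) − 3 = 4, and the invariant factors of ∂_2 are all 1, so H_1 ≅ Z^4.
  H_2: rank ker ∂_2 − rank ∂_3 = (4 − 3) − 1 = 0, and the invariant factors of ∂_3 are all 1, so H_2 ≅ 0.
  H_3: rank ker ∂_3 − rank ∂_4 = (1 − 1) − 0 = 0, and there is no ∂_4, so H_3 ≅ 0.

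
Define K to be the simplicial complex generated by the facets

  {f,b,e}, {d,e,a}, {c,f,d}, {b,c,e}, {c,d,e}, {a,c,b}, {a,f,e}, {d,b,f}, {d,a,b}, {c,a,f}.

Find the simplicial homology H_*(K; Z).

We work with the vertex ordering a < b < c < d < e < f. The simplices of K, each written with vertices in increasing order, are:

  0-simplices (6): a, b, c, d, e, f
  1-simplices (15): ab, ac, ad, ae, af, bc, bd, be, bf, cd, ce, cf, de, df, ef
  2-simplices (10): abc, abd, acf, ade, aef, bce, bdf, bef, cde, cdf

giving chain groups C_0 ≅ Z^6, C_1 ≅ Z^15, C_2 ≅ Z^10.

The boundary map ∂_1: C_1 → C_0 sends each edge [p,q] (with p < q) to q − p. For instance
  ∂ac = c − a.
The 6×15 boundary matrix has rank 5 and Smith normal form diag(1,1,1,1,1).

Boundary ∂_2: C_2 → C_1 sends each 2-simplex [p,q,r] to [q,r] − [p,r] + [p,q]. For instance
  ∂abd = bd − ad + ab,
  ∂cdf = df − cf + cd.
The 15×10 boundary matrix has rank 10 and Smith normal form diag(1,1,1,1,1,1,1,1,1,2).

From H_k ≅ ker(∂_k) / im(∂_{k+1}) we obtain:

  H_0: rank C_0 − rank ∂_1 = 6 − 5 = 1, and the invariant factors of ∂_1 are all 1, so H_0 ≅ Z.
  H_1: rank ker ∂_1 − rank ∂_2 = (15 − 5) − 10 = 0, and ∂_2 has invariant factor 2 > 1, so H_1 ≅ Z/2.
  H_2: rank ker ∂_2 − rank ∂_3 = (10 − 10) − 0 = 0, and there is no ∂_3, so H_2 ≅ 0.

(K is a triangulation of the real projective plane RP^2.)

H_0 = Z,  H_1 = Z/2,  H_2 = 0.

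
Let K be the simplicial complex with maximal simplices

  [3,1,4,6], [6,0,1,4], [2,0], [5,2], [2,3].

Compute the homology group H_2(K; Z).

H_2 = 0.

We work with the vertex ordering 0 < 1 < 2 < 3 < 4 < 5 < 6. The simplices of K, each written with vertices in increasing order, are:

  0-simplices (7): [0], [1], [2], [3], [4], [5], [6]
  1-simplices (12): [0,1], [0,2], [0,4], [0,6], [1,3], [1,4], [1,6], [2,3], [2,5], [3,4], [3,6], [4,6]
  2-simplices (7): [0,1,4], [0,1,6], [0,4,6], [1,3,4], [1,3,6], [1,4,6], [3,4,6]
  3-simplices (2): [0,1,4,6], [1,3,4,6]

so the chain groups are C_0 ≅ Z^7, C_1 ≅ Z^12, C_2 ≅ Z^7, C_3 ≅ Z^2.

Boundary ∂_1: C_1 → C_0 sends each edge [p,q] (with p < q) to q − p.
This gives a 7×12 integer matrix of rank 6; reducing to Smith normal form yields diagonal entries (1,1,1,1,1,1).

Boundary ∂_2: C_2 → C_1 acts by ∂[p,q,r] = [q,r] − [p,r] + [p,q]. For instance
  ∂[1,3,6] = [3,6] − [1,6] + [1,3],
  ∂[1,3,4] = [3,4] − [1,4] + [1,3].
The resulting 12×7 matrix has rank 5, and its Smith normal form has invariant factors (1,1,1,1,1).

∂_3: C_3 → C_2 sends each 3-simplex σ to the alternating sum Σ_i (−1)^i (σ with its i-th vertex removed). For instance
  ∂[1,3,4,6] = [3,4,6] − [1,4,6] + [1,3,6] − [1,3,4],
  ∂[0,1,4,6] = [1,4,6] − [0,4,6] + [0,1,6] − [0,1,4].
As a 7×2 matrix over Z this has rank 2, with invariant factors (1,1).

From H_k ≅ ker(∂_k) / im(∂_{k+1}) we obtain:

  H_2: rank ker ∂_2 − rank ∂_3 = (7 − 5) − 2 = 0, and the invariant factors of ∂_3 are all 1, so H_2 ≅ 0.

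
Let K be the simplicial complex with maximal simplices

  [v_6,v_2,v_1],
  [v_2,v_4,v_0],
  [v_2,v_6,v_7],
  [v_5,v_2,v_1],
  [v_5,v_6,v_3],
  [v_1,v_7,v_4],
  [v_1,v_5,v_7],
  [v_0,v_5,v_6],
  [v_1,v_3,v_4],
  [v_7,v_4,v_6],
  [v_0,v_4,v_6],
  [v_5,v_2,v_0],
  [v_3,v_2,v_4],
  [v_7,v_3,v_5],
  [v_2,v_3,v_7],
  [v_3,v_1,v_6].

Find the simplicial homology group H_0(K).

Fix the vertex order v_0 < v_1 < v_2 < v_3 < v_4 < v_5 < v_6 < v_7 and write every simplex with vertices in increasing order. Then dim K = 2 and the simplices of K are:

  0-simplices (8): [v_0], [v_1], [v_2], [v_3], [v_4], [v_5], [v_6], [v_7]
  1-simplices (24): (24 of them)
  2-simplices (16): (16 of them)

Hence C_0 ≅ Z^8, C_1 ≅ Z^24, C_2 ≅ Z^16.

∂_1: C_1 → C_0 sends each edge [p,q] (with p < q) to q − p. For instance
  ∂[v_1,v_5] = [v_5] − [v_1].
As a 8×24 matrix over Z this has rank 7, with invariant factors (1,1,1,1,1,1,1).

Boundary ∂_2: C_2 → C_1 sends each 2-simplex [p,q,r] to [q,r] − [p,r] + [p,q]. For instance
  ∂[v_2,v_3,v_4] = [v_3,v_4] − [v_2,v_4] + [v_2,v_3],
  ∂[v_0,v_4,v_6] = [v_4,v_6] − [v_0,v_6] + [v_0,v_4].
This gives a 24×16 integer matrix of rank 15; reducing to Smith normal form yields diagonal entries (1,1,1,1,1,1,1,1,1,1,1,1,1,1,1).

From H_k ≅ ker(∂_k) / im(∂_{k+1}) we obtain:

  H_0: rank C_0 − rank ∂_1 = 8 − 7 = 1, and the invariant factors of ∂_1 are all 1, so H_0 ≅ Z.

H_0 = Z.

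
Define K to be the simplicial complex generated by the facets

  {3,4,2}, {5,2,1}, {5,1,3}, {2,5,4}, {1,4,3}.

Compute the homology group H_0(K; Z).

Take the total order 1 < 2 < 3 < 4 < 5 on the vertex set. Then K (dimension 2) consists of the simplices:

  0-simplices (5): [1], [2], [3], [4], [5]
  1-simplices (10): [1,2], [1,3], [1,4], [1,5], [2,3], [2,4], [2,5], [3,4], [3,5], [4,5]
  2-simplices (5): [1,2,5], [1,3,4], [1,3,5], [2,3,4], [2,4,5]

giving chain groups C_0 ≅ Z^5, C_1 ≅ Z^10, C_2 ≅ Z^5.

Boundary ∂_1: C_1 → C_0 is given by ∂[p,q] = [q] − [p]. For instance
  ∂[2,5] = [5] − [2].
The resulting 5×10 matrix has rank 4, and its Smith normal form has invariant factors (1,1,1,1).

∂_2: C_2 → C_1 maps a triangle to the signed sum of its edges. For instance
  ∂[2,3,4] = [3,4] − [2,4] + [2,3],
  ∂[1,3,4] = [3,4] − [1,4] + [1,3].
The 10×5 boundary matrix has rank 5 and Smith normal form diag(1,1,1,1,1).

Computing H_k = (kernel of ∂_k) / (image of ∂_{k+1}):

  H_0: rank C_0 − rank ∂_1 = 5 − 4 = 1, and the invariant factors of ∂_1 are all 1, so H_0 ≅ Z.

(K is a triangulation of the Möbius band.)

H_0 ≅ Z.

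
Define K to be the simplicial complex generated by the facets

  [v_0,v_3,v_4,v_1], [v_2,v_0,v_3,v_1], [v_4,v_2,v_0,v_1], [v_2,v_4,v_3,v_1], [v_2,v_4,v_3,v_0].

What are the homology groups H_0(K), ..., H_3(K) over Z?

Take the total order v_0 < v_1 < v_2 < v_3 < v_4 on the vertex set. Then K (dimension 3) consists of the simplices:

  0-simplices (5): [v_0], [v_1], [v_2], [v_3], [v_4]
  1-simplices (10): [v_0,v_1], [v_0,v_2], [v_0,v_3], [v_0,v_4], [v_1,v_2], [v_1,v_3], [v_1,v_4], [v_2,v_3], [v_2,v_4], [v_3,v_4]
  2-simplices (10): [v_0,v_1,v_2], [v_0,v_1,v_3], [v_0,v_1,v_4], [v_0,v_2,v_3], [v_0,v_2,v_4], [v_0,v_3,v_4], [v_1,v_2,v_3], [v_1,v_2,v_4], [v_1,v_3,v_4], [v_2,v_3,v_4]
  3-simplices (5): [v_0,v_1,v_2,v_3], [v_0,v_1,v_2,v_4], [v_0,v_1,v_3,v_4], [v_0,v_2,v_3,v_4], [v_1,v_2,v_3,v_4]

giving chain groups C_0 ≅ Z^5, C_1 ≅ Z^10, C_2 ≅ Z^10, C_3 ≅ Z^5.

The boundary map ∂_1: C_1 → C_0 is given by ∂[p,q] = [q] − [p].
As a 5×10 matrix over Z this has rank 4, with invariant factors (1,1,1,1).

Boundary ∂_2: C_2 → C_1 maps a triangle to the signed sum of its edges. For instance
  ∂[v_0,v_1,v_2] = [v_1,v_2] − [v_0,v_2] + [v_0,v_1],
  ∂[v_1,v_2,v_4] = [v_2,v_4] − [v_1,v_4] + [v_1,v_2].
As a 10×10 matrix over Z this has rank 6, with invariant factors (1,1,1,1,1,1).

∂_3: C_3 → C_2 sends each 3-simplex σ to the alternating sum Σ_i (−1)^i (σ with its i-th vertex removed). For instance
  ∂[v_1,v_2,v_3,v_4] = [v_2,v_3,v_4] − [v_1,v_3,v_4] + [v_1,v_2,v_4] − [v_1,v_2,v_3],
  ∂[v_0,v_2,v_3,v_4] = [v_2,v_3,v_4] − [v_0,v_3,v_4] + [v_0,v_2,v_4] − [v_0,v_2,v_3].
The 10×5 boundary matrix has rank 4 and Smith normal form diag(1,1,1,1).

Reading off H_k = ker ∂_k / im ∂_{k+1}:

  H_0: rank C_0 − rank ∂_1 = 5 − 4 = 1, and the invariant factors of ∂_1 are all 1, so H_0 ≅ Z.
  H_1: rank ker ∂_1 − rank ∂_2 = (10 − 4) − 6 = 0, and the invariant factors of ∂_2 are all 1, so H_1 ≅ 0.
  H_2: rank ker ∂_2 − rank ∂_3 = (10 − 6) − 4 = 0, and the invariant factors of ∂_3 are all 1, so H_2 ≅ 0.
  H_3: rank ker ∂_3 − rank ∂_4 = (5 − 4) − 0 = 1, and there is no ∂_4, so H_3 ≅ Z.

H_0 = Z,  H_1 = 0,  H_2 = 0,  H_3 = Z.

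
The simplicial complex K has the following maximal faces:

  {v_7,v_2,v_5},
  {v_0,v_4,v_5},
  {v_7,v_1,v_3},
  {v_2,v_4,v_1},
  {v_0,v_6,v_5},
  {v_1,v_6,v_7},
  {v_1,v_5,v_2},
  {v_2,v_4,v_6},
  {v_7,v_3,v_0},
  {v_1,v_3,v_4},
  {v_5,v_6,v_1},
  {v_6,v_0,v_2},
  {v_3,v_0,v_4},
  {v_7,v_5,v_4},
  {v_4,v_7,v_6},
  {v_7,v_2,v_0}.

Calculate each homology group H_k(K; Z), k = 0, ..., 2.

Order the vertices as v_0 < v_1 < v_2 < v_3 < v_4 < v_5 < v_6 < v_7. Listing each simplex with vertices in this order, K has dimension 2 with simplices:

  0-simplices (8): [v_0], [v_1], [v_2], [v_3], [v_4], [v_5], [v_6], [v_7]
  1-simplices (24): (24 of them)
  2-simplices (16): (16 of them)

giving chain groups C_0 ≅ Z^8, C_1 ≅ Z^24, C_2 ≅ Z^16.

∂_1: C_1 → C_0 sends each edge [p,q] (with p < q) to q − p.
The 8×24 boundary matrix has rank 7 and Smith normal form diag(1,1,1,1,1,1,1).

Boundary ∂_2: C_2 → C_1 acts by ∂[p,q,r] = [q,r] − [p,r] + [p,q]. For instance
  ∂[v_4,v_6,v_7] = [v_6,v_7] − [v_4,v_7] + [v_4,v_6],
  ∂[v_1,v_5,v_6] = [v_5,v_6] − [v_1,v_6] + [v_1,v_5].
The 24×16 boundary matrix has rank 15 and Smith normal form diag(1,1,1,1,1,1,1,1,1,1,1,1,1,1,1).

From H_k ≅ ker(∂_k) / im(∂_{k+1}) we obtain:

  H_0: rank C_0 − rank ∂_1 = 8 − 7 = 1, and the invariant factors of ∂_1 are all 1, so H_0 ≅ Z.
  H_1: rank ker ∂_1 − rank ∂_2 = (24 − 7) − 15 = 2, and the invariant factors of ∂_2 are all 1, so H_1 ≅ Z^2.
  H_2: rank ker ∂_2 − rank ∂_3 = (16 − 15) − 0 = 1, and there is no ∂_3, so H_2 ≅ Z.

As a check, the Euler characteristic is 8 − 24 + 16 = 0, which agrees with 1 − 2 + 1 = 0.
(K is a triangulation of the torus T^2.)

H_0 = Z,  H_1 = Z^2,  H_2 = Z.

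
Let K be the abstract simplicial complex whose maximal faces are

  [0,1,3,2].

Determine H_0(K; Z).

H_0 ≅ Z.

Order the vertices as 0 < 1 < 2 < 3. Listing each simplex with vertices in this order, K has dimension 3 with simplices:

  0-simplices (4): [0], [1], [2], [3]
  1-simplices (6): [0,1], [0,2], [0,3], [1,2], [1,3], [2,3]
  2-simplices (4): [0,1,2], [0,1,3], [0,2,3], [1,2,3]
  3-simplices (1): [0,1,2,3]

Hence C_0 ≅ Z^4, C_1 ≅ Z^6, C_2 ≅ Z^4, C_3 ≅ Z^1.

Boundary ∂_1: C_1 → C_0 maps an edge to its endpoints' difference, ∂[p,q] = q − p. For instance
  ∂[2,3] = [3] − [2].
This gives a 4×6 integer matrix of rank 3; reducing to Smith normal form yields diagonal entries (1,1,1).

The boundary map ∂_2: C_2 → C_1 maps a triangle to the signed sum of its edges. For instance
  ∂[0,2,3] = [2,3] − [0,3] + [0,2],
  ∂[1,2,3] = [2,3] − [1,3] + [1,2].
The 6×4 boundary matrix has rank 3 and Smith normal form diag(1,1,1).

∂_3: C_3 → C_2 sends each 3-simplex σ to the alternating sum Σ_i (−1)^i (σ with its i-th vertex removed). For instance
  ∂[0,1,2,3] = [1,2,3] − [0,2,3] + [0,1,3] − [0,1,2].
As a 4×1 matrix over Z this has rank 1, with invariant factors (1).

Reading off H_k = ker ∂_k / im ∂_{k+1}:

  H_0: rank C_0 − rank ∂_1 = 4 − 3 = 1, and the invariant factors of ∂_1 are all 1, so H_0 = Z.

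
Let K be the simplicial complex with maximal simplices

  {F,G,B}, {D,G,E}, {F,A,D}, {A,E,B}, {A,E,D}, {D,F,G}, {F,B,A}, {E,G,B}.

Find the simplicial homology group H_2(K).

We work with the vertex ordering A < B < D < E < F < G. The simplices of K, each written with vertices in increasing order, are:

  0-simplices (6): A, B, D, E, F, G
  1-simplices (12): AB, AD, AE, AF, BE, BF, BG, DE, DF, DG, EG, FG
  2-simplices (8): ABE, ABF, ADE, ADF, BEG, BFG, DEG, DFG

so the chain groups are C_0 ≅ Z^6, C_1 ≅ Z^12, C_2 ≅ Z^8.

The boundary map ∂_1: C_1 → C_0 is given by ∂[p,q] = [q] − [p]. For instance
  ∂AE = E − A.
This gives a 6×12 integer matrix of rank 5; reducing to Smith normal form yields diagonal entries (1,1,1,1,1).

The boundary map ∂_2: C_2 → C_1 acts by ∂[p,q,r] = [q,r] − [p,r] + [p,q]. For instance
  ∂BEG = EG − BG + BE,
  ∂ABE = BE − AE + AB.
As a 12×8 matrix over Z this has rank 7, with invariant factors (1,1,1,1,1,1,1).

From H_k ≅ ker(∂_k) / im(∂_{k+1}) we obtain:

  H_2: rank ker ∂_2 − rank ∂_3 = (8 − 7) − 0 = 1, and there is no ∂_3, so H_2 = Z.

H_2 = Z.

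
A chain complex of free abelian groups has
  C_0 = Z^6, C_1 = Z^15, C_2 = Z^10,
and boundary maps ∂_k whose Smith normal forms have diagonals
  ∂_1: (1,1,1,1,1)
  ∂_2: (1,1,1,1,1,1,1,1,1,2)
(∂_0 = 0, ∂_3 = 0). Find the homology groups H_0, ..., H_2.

H_0: b_0 = 6 − 0 − 5 = 1; torsion from ∂_1 factors > 1: none. So H_0 = Z.
H_1: b_1 = 15 − 5 − 10 = 0; torsion from ∂_2 factors > 1: [2]. So H_1 = Z/2.
H_2: b_2 = 10 − 10 − 0 = 0; torsion from ∂_3 factors > 1: none. So H_2 = 0.

H_0 = Z,  H_1 = Z/2,  H_2 = 0.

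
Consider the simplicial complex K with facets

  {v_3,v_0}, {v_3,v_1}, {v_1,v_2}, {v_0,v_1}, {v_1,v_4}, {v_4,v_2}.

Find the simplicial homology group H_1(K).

Fix the vertex order v_0 < v_1 < v_2 < v_3 < v_4 and write every simplex with vertices in increasing order. Then dim K = 1 and the simplices of K are:

  0-simplices (5): [v_0], [v_1], [v_2], [v_3], [v_4]
  1-simplices (6): [v_0,v_1], [v_0,v_3], [v_1,v_2], [v_1,v_3], [v_1,v_4], [v_2,v_4]

Hence C_0 ≅ Z^5, C_1 ≅ Z^6.

The boundary map ∂_1: C_1 → C_0 is given by ∂[p,q] = [q] − [p]. For instance
  ∂[v_1,v_3] = [v_3] − [v_1].
As a 5×6 matrix over Z this has rank 4, with invariant factors (1,1,1,1).

Reading off H_k = ker ∂_k / im ∂_{k+1}:

  H_1: rank ker ∂_1 − rank ∂_2 = (6 − 4) − 0 = 2, and there is no ∂_2, so H_1 ≅ Z^2.

H_1 ≅ Z^2.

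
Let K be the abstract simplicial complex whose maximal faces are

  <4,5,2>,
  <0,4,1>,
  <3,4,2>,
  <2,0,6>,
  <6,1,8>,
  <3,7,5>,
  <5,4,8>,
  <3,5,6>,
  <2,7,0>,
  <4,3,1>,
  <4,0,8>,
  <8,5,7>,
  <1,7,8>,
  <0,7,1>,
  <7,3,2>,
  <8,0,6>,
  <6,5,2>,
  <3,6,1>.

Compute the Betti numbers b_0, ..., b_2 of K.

Fix the vertex order 0 < 1 < 2 < 3 < 4 < 5 < 6 < 7 < 8 and write every simplex with vertices in increasing order. Then dim K = 2 and the simplices of K are:

  0-simplices (9): [0], [1], [2], [3], [4], [5], [6], [7], [8]
  1-simplices (27): (27 of them)
  2-simplices (18): [0,1,4], [0,1,7], [0,2,6], [0,2,7], [0,4,8], [0,6,8], [1,3,4], [1,3,6], [1,6,8], [1,7,8], [2,3,4], [2,3,7], [2,4,5], [2,5,6], [3,5,6], [3,5,7], [4,5,8], [5,7,8]

so the chain groups are C_0 ≅ Z^9, C_1 ≅ Z^27, C_2 ≅ Z^18.

The boundary map ∂_1: C_1 → C_0 sends each edge [p,q] (with p < q) to q − p. For instance
  ∂[1,7] = [7] − [1].
The resulting 9×27 matrix has rank 8, and its Smith normal form has invariant factors (1,1,1,1,1,1,1,1).

The boundary map ∂_2: C_2 → C_1 acts by ∂[p,q,r] = [q,r] − [p,r] + [p,q]. For instance
  ∂[2,3,7] = [3,7] − [2,7] + [2,3],
  ∂[4,5,8] = [5,8] − [4,8] + [4,5].
The resulting 27×18 matrix has rank 18, and its Smith normal form has invariant factors (1,1,1,1,1,1,1,1,1,1,1,1,1,1,1,1,1,2).

From H_k ≅ ker(∂_k) / im(∂_{k+1}) we obtain:

  H_0: rank C_0 − rank ∂_1 = 9 − 8 = 1, and the invariant factors of ∂_1 are all 1, so H_0 ≅ Z.
  H_1: rank ker ∂_1 − rank ∂_2 = (27 − 8) − 18 = 1, and ∂_2 has invariant factor 2 > 1, so H_1 ≅ Z ⊕ Z_2.
  H_2: rank ker ∂_2 − rank ∂_3 = (18 − 18) − 0 = 0, and there is no ∂_3, so H_2 ≅ 0.

Hence the Betti numbers are b_0 = 1, b_1 = 1, b_2 = 0.

b_0 = 1, b_1 = 1, b_2 = 0.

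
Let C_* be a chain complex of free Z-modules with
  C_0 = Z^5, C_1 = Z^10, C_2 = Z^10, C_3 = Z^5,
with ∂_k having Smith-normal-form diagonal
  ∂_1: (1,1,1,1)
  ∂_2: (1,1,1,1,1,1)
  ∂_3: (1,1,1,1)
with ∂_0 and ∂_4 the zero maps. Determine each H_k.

H_0: b_0 = 5 − 0 − 4 = 1; torsion from ∂_1 factors > 1: none. So H_0 ≅ Z.
H_1: b_1 = 10 − 4 − 6 = 0; torsion from ∂_2 factors > 1: none. So H_1 ≅ 0.
H_2: b_2 = 10 − 6 − 4 = 0; torsion from ∂_3 factors > 1: none. So H_2 ≅ 0.
H_3: b_3 = 5 − 4 − 0 = 1; torsion from ∂_4 factors > 1: none. So H_3 ≅ Z.

H_0 ≅ Z,  H_1 = 0,  H_2 = 0,  H_3 ≅ Z.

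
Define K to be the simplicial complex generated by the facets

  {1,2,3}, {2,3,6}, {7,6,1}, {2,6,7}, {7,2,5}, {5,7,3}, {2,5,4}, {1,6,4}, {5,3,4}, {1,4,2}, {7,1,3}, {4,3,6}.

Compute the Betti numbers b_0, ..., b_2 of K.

Take the total order 1 < 2 < 3 < 4 < 5 < 6 < 7 on the vertex set. Then K (dimension 2) consists of the simplices:

  0-simplices (7): [1], [2], [3], [4], [5], [6], [7]
  1-simplices (18): [1,2], [1,3], [1,4], [1,6], [1,7], [2,3], [2,4], [2,5], [2,6], [2,7], [3,4], [3,5], [3,6], [3,7], [4,5], [4,6], [5,7], [6,7]
  2-simplices (12): [1,2,3], [1,2,4], [1,3,7], [1,4,6], [1,6,7], [2,3,6], [2,4,5], [2,5,7], [2,6,7], [3,4,5], [3,4,6], [3,5,7]

Hence C_0 ≅ Z^7, C_1 ≅ Z^18, C_2 ≅ Z^12.

∂_1: C_1 → C_0 maps an edge to its endpoints' difference, ∂[p,q] = q − p.
The 7×18 boundary matrix has rank 6 and Smith normal form diag(1,1,1,1,1,1).

Boundary ∂_2: C_2 → C_1 acts by ∂[p,q,r] = [q,r] − [p,r] + [p,q]. For instance
  ∂[2,3,6] = [3,6] − [2,6] + [2,3],
  ∂[1,2,4] = [2,4] − [1,4] + [1,2].
This gives a 18×12 integer matrix of rank 12; reducing to Smith normal form yields diagonal entries (1,1,1,1,1,1,1,1,1,1,1,2).

Reading off H_k = ker ∂_k / im ∂_{k+1}:

  H_0: rank C_0 − rank ∂_1 = 7 − 6 = 1, and the invariant factors of ∂_1 are all 1, so H_0 = Z.
  H_1: rank ker ∂_1 − rank ∂_2 = (18 − 6) − 12 = 0, and ∂_2 has invariant factor 2 > 1, so H_1 = Z/2.
  H_2: rank ker ∂_2 − rank ∂_3 = (12 − 12) − 0 = 0, and there is no ∂_3, so H_2 = 0.

Hence the Betti numbers are b_0 = 1, b_1 = 0, b_2 = 0.

b_0 = 1, b_1 = 0, b_2 = 0.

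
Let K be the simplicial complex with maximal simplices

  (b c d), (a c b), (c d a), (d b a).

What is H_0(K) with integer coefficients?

H_0 = Z.

Take the total order a < b < c < d on the vertex set. Then K (dimension 2) consists of the simplices:

  0-simplices (4): a, b, c, d
  1-simplices (6): ab, ac, ad, bc, bd, cd
  2-simplices (4): abc, abd, acd, bcd

giving chain groups C_0 ≅ Z^4, C_1 ≅ Z^6, C_2 ≅ Z^4.

The boundary map ∂_1: C_1 → C_0 sends each edge [p,q] (with p < q) to q − p.
This gives a 4×6 integer matrix of rank 3; reducing to Smith normal form yields diagonal entries (1,1,1).

∂_2: C_2 → C_1 sends each 2-simplex [p,q,r] to [q,r] − [p,r] + [p,q]. For instance
  ∂abc = bc − ac + ab,
  ∂abd = bd − ad + ab.
As a 6×4 matrix over Z this has rank 3, with invariant factors (1,1,1).

From H_k ≅ ker(∂_k) / im(∂_{k+1}) we obtain:

  H_0: rank C_0 − rank ∂_1 = 4 − 3 = 1, and the invariant factors of ∂_1 are all 1, so H_0 = Z.

(K is a triangulation of the 2-sphere S^2.)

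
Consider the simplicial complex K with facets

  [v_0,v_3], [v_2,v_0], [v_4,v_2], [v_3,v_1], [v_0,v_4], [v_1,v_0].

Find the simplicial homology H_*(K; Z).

Fix the vertex order v_0 < v_1 < v_2 < v_3 < v_4 and write every simplex with vertices in increasing order. Then dim K = 1 and the simplices of K are:

  0-simplices (5): [v_0], [v_1], [v_2], [v_3], [v_4]
  1-simplices (6): [v_0,v_1], [v_0,v_2], [v_0,v_3], [v_0,v_4], [v_1,v_3], [v_2,v_4]

Hence C_0 ≅ Z^5, C_1 ≅ Z^6.

The boundary map ∂_1: C_1 → C_0 sends each edge [p,q] (with p < q) to q − p.
The 5×6 boundary matrix has rank 4 and Smith normal form diag(1,1,1,1).

Now H_k = ker ∂_k / im ∂_{k+1}, so:

  H_0: rank C_0 − rank ∂_1 = 5 − 4 = 1, and the invariant factors of ∂_1 are all 1, so H_0 = Z.
  H_1: rank ker ∂_1 − rank ∂_2 = (6 − 4) − 0 = 2, and there is no ∂_2, so H_1 = Z^2.

(K is a triangulation of a wedge of 2 circles.)

H_0 ≅ Z,  H_1 ≅ Z^2.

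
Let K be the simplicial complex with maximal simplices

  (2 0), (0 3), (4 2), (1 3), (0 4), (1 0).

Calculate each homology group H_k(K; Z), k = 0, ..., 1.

Order the vertices as 0 < 1 < 2 < 3 < 4. Listing each simplex with vertices in this order, K has dimension 1 with simplices:

  0-simplices (5): [0], [1], [2], [3], [4]
  1-simplices (6): [0,1], [0,2], [0,3], [0,4], [1,3], [2,4]

Hence C_0 ≅ Z^5, C_1 ≅ Z^6.

The boundary map ∂_1: C_1 → C_0 maps an edge to its endpoints' difference, ∂[p,q] = q − p. For instance
  ∂[0,1] = [1] − [0].
The 5×6 boundary matrix has rank 4 and Smith normal form diag(1,1,1,1).

Reading off H_k = ker ∂_k / im ∂_{k+1}:

  H_0: rank C_0 − rank ∂_1 = 5 − 4 = 1, and the invariant factors of ∂_1 are all 1, so H_0 ≅ Z.
  H_1: rank ker ∂_1 − rank ∂_2 = (6 − 4) − 0 = 2, and there is no ∂_2, so H_1 ≅ Z^2.

(K is a triangulation of a wedge of 2 circles.)

H_0 ≅ Z,  H_1 ≅ Z^2.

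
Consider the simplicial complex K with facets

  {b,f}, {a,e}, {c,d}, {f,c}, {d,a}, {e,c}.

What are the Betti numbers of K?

Take the total order a < b < c < d < e < f on the vertex set. Then K (dimension 1) consists of the simplices:

  0-simplices (6): a, b, c, d, e, f
  1-simplices (6): ad, ae, bf, cd, ce, cf

so the chain groups are C_0 ≅ Z^6, C_1 ≅ Z^6.

∂_1: C_1 → C_0 is given by ∂[p,q] = [q] − [p]. For instance
  ∂bf = f − b.
As a 6×6 matrix over Z this has rank 5, with invariant factors (1,1,1,1,1).

Computing H_k = (kernel of ∂_k) / (image of ∂_{k+1}):

  H_0: rank C_0 − rank ∂_1 = 6 − 5 = 1, and the invariant factors of ∂_1 are all 1, so H_0 = Z.
  H_1: rank ker ∂_1 − rank ∂_2 = (6 − 5) − 0 = 1, and there is no ∂_2, so H_1 = Z.

As a check, the Euler characteristic is 6 − 6 = 0, which agrees with 1 − 1 = 0.

Hence the Betti numbers are b_0 = 1, b_1 = 1.

b_0 = 1, b_1 = 1.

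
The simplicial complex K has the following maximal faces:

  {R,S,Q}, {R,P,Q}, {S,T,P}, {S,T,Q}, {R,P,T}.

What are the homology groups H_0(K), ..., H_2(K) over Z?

H_0 = Z,  H_1 = Z,  H_2 = 0.

Take the total order P < Q < R < S < T on the vertex set. Then K (dimension 2) consists of the simplices:

  0-simplices (5): P, Q, R, S, T
  1-simplices (10): PQ, PR, PS, PT, QR, QS, QT, RS, RT, ST
  2-simplices (5): PQR, PRT, PST, QRS, QST

so the chain groups are C_0 ≅ Z^5, C_1 ≅ Z^10, C_2 ≅ Z^5.

Boundary ∂_1: C_1 → C_0 maps an edge to its endpoints' difference, ∂[p,q] = q − p.
The 5×10 boundary matrix has rank 4 and Smith normal form diag(1,1,1,1).

The boundary map ∂_2: C_2 → C_1 maps a triangle to the signed sum of its edges. For instance
  ∂PRT = RT − PT + PR,
  ∂QRS = RS − QS + QR.
The resulting 10×5 matrix has rank 5, and its Smith normal form has invariant factors (1,1,1,1,1).

Reading off H_k = ker ∂_k / im ∂_{k+1}:

  H_0: rank C_0 − rank ∂_1 = 5 − 4 = 1, and the invariant factors of ∂_1 are all 1, so H_0 ≅ Z.
  H_1: rank ker ∂_1 − rank ∂_2 = (10 − 4) − 5 = 1, and the invariant factors of ∂_2 are all 1, so H_1 ≅ Z.
  H_2: rank ker ∂_2 − rank ∂_3 = (5 − 5) − 0 = 0, and there is no ∂_3, so H_2 ≅ 0.

As a check, the Euler characteristic is 5 − 10 + 5 = 0, which agrees with 1 − 1 + 0 = 0.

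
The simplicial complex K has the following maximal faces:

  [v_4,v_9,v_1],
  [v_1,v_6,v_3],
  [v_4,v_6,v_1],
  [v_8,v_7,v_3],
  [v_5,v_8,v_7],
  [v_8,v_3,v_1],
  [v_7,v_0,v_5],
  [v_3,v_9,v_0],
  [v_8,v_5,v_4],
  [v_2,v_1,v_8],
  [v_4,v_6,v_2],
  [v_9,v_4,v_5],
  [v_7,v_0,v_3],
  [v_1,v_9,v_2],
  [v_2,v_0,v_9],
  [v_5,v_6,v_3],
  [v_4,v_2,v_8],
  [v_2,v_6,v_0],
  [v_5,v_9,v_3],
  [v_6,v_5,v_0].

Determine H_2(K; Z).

H_2 ≅ 0.

Fix the vertex order v_0 < v_1 < v_2 < v_3 < v_4 < v_5 < v_6 < v_7 < v_8 < v_9 and write every simplex with vertices in increasing order. Then dim K = 2 and the simplices of K are:

  0-simplices (10): [v_0], [v_1], [v_2], [v_3], [v_4], [v_5], [v_6], [v_7], [v_8], [v_9]
  1-simplices (30): (30 of them)
  2-simplices (20): (20 of them)

so the chain groups are C_0 ≅ Z^10, C_1 ≅ Z^30, C_2 ≅ Z^20.

∂_1: C_1 → C_0 sends each edge [p,q] (with p < q) to q − p.
As a 10×30 matrix over Z this has rank 9, with invariant factors (1,1,1,1,1,1,1,1,1).

The boundary map ∂_2: C_2 → C_1 acts by ∂[p,q,r] = [q,r] − [p,r] + [p,q]. For instance
  ∂[v_1,v_3,v_8] = [v_3,v_8] − [v_1,v_8] + [v_1,v_3],
  ∂[v_4,v_5,v_9] = [v_5,v_9] − [v_4,v_9] + [v_4,v_5].
The resulting 30×20 matrix has rank 20, and its Smith normal form has invariant factors (1,1,1,1,1,1,1,1,1,1,1,1,1,1,1,1,1,1,1,2).

Now H_k = ker ∂_k / im ∂_{k+1}, so:

  H_2: rank ker ∂_2 − rank ∂_3 = (20 − 20) − 0 = 0, and there is no ∂_3, so H_2 ≅ 0.

(K is a triangulation of the Klein bottle.)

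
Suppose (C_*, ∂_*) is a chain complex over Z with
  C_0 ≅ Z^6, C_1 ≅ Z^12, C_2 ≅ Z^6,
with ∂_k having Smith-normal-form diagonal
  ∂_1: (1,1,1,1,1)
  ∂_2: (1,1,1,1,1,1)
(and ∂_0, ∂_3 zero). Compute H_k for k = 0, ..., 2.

H_0: b_0 = 6 − 0 − 5 = 1; torsion from ∂_1 factors > 1: none. So H_0 = Z.
H_1: b_1 = 12 − 5 − 6 = 1; torsion from ∂_2 factors > 1: none. So H_1 = Z.
H_2: b_2 = 6 − 6 − 0 = 0; torsion from ∂_3 factors > 1: none. So H_2 = 0.

H_0 = Z,  H_1 = Z,  H_2 = 0.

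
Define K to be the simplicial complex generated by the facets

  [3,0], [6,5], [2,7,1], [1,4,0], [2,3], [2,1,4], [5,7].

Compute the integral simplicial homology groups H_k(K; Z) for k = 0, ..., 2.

H_0 ≅ Z,  H_1 ≅ Z,  H_2 = 0.

K has 8 vertices, 11 edges, 3 triangles.
rank ∂_0 = 0, rank ∂_1 = 7 ⇒ b_0 = 8 − 0 − 7 = 1; all invariant factors of ∂_1 are 1 so no torsion. So H_0 ≅ Z.
rank ∂_1 = 7, rank ∂_2 = 3 ⇒ b_1 = 11 − 7 − 3 = 1; all invariant factors of ∂_2 are 1 so no torsion. So H_1 ≅ Z.
rank ∂_2 = 3, rank ∂_3 = 0 ⇒ b_2 = 3 − 3 − 0 = 0. So H_2 ≅ 0.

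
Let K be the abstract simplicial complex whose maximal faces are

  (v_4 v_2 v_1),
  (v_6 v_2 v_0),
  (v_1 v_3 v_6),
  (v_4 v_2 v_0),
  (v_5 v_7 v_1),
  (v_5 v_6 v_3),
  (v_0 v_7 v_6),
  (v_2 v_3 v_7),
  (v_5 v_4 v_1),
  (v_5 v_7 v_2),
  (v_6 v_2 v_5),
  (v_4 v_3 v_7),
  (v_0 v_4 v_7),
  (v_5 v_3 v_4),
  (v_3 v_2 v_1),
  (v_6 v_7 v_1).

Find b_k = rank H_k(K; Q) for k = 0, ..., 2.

Order the vertices as v_0 < v_1 < v_2 < v_3 < v_4 < v_5 < v_6 < v_7. Listing each simplex with vertices in this order, K has dimension 2 with simplices:

  0-simplices (8): [v_0], [v_1], [v_2], [v_3], [v_4], [v_5], [v_6], [v_7]
  1-simplices (24): (24 of them)
  2-simplices (16): (16 of them)

giving chain groups C_0 ≅ Z^8, C_1 ≅ Z^24, C_2 ≅ Z^16.

∂_1: C_1 → C_0 sends each edge [p,q] (with p < q) to q − p. For instance
  ∂[v_1,v_5] = [v_5] − [v_1].
As a 8×24 matrix over Z this has rank 7, with invariant factors (1,1,1,1,1,1,1).

The boundary map ∂_2: C_2 → C_1 acts by ∂[p,q,r] = [q,r] − [p,r] + [p,q]. For instance
  ∂[v_2,v_3,v_7] = [v_3,v_7] − [v_2,v_7] + [v_2,v_3],
  ∂[v_3,v_5,v_6] = [v_5,v_6] − [v_3,v_6] + [v_3,v_5].
The resulting 24×16 matrix has rank 15, and its Smith normal form has invariant factors (1,1,1,1,1,1,1,1,1,1,1,1,1,1,1).

Now H_k = ker ∂_k / im ∂_{k+1}, so:

  H_0: rank C_0 − rank ∂_1 = 8 − 7 = 1, and the invariant factors of ∂_1 are all 1, so H_0 = Z.
  H_1: rank ker ∂_1 − rank ∂_2 = (24 − 7) − 15 = 2, and the invariant factors of ∂_2 are all 1, so H_1 = Z^2.
  H_2: rank ker ∂_2 − rank ∂_3 = (16 − 15) − 0 = 1, and there is no ∂_3, so H_2 = Z.

Hence the Betti numbers are b_0 = 1, b_1 = 2, b_2 = 1.

b_0 = 1, b_1 = 2, b_2 = 1.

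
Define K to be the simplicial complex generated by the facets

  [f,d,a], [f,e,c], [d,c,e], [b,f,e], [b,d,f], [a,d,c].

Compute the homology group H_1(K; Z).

H_1 = Z.

Fix the vertex order a < b < c < d < e < f and write every simplex with vertices in increasing order. Then dim K = 2 and the simplices of K are:

  0-simplices (6): a, b, c, d, e, f
  1-simplices (12): ac, ad, af, bd, be, bf, cd, ce, cf, de, df, ef
  2-simplices (6): acd, adf, bdf, bef, cde, cef

so the chain groups are C_0 ≅ Z^6, C_1 ≅ Z^12, C_2 ≅ Z^6.

Boundary ∂_1: C_1 → C_0 maps an edge to its endpoints' difference, ∂[p,q] = q − p. For instance
  ∂ce = e − c.
The resulting 6×12 matrix has rank 5, and its Smith normal form has invariant factors (1,1,1,1,1).

The boundary map ∂_2: C_2 → C_1 acts by ∂[p,q,r] = [q,r] − [p,r] + [p,q]. For instance
  ∂cef = ef − cf + ce,
  ∂adf = df − af + ad.
This gives a 12×6 integer matrix of rank 6; reducing to Smith normal form yields diagonal entries (1,1,1,1,1,1).

Reading off H_k = ker ∂_k / im ∂_{k+1}:

  H_1: rank ker ∂_1 − rank ∂_2 = (12 − 5) − 6 = 1, and the invariant factors of ∂_2 are all 1, so H_1 ≅ Z.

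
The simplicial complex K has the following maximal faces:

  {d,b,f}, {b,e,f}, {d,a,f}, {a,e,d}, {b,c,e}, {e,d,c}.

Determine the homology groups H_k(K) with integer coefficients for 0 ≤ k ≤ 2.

H_0 ≅ Z,  H_1 ≅ Z,  H_2 = 0.

Fix the vertex order a < b < c < d < e < f and write every simplex with vertices in increasing order. Then dim K = 2 and the simplices of K are:

  0-simplices (6): a, b, c, d, e, f
  1-simplices (12): ad, ae, af, bc, bd, be, bf, cd, ce, de, df, ef
  2-simplices (6): ade, adf, bce, bdf, bef, cde

so the chain groups are C_0 ≅ Z^6, C_1 ≅ Z^12, C_2 ≅ Z^6.

The boundary map ∂_1: C_1 → C_0 maps an edge to its endpoints' difference, ∂[p,q] = q − p. For instance
  ∂af = f − a.
This gives a 6×12 integer matrix of rank 5; reducing to Smith normal form yields diagonal entries (1,1,1,1,1).

Boundary ∂_2: C_2 → C_1 acts by ∂[p,q,r] = [q,r] − [p,r] + [p,q]. For instance
  ∂cde = de − ce + cd,
  ∂ade = de − ae + ad.
The 12×6 boundary matrix has rank 6 and Smith normal form diag(1,1,1,1,1,1).

From H_k ≅ ker(∂_k) / im(∂_{k+1}) we obtain:

  H_0: rank C_0 − rank ∂_1 = 6 − 5 = 1, and the invariant factors of ∂_1 are all 1, so H_0 ≅ Z.
  H_1: rank ker ∂_1 − rank ∂_2 = (12 − 5) − 6 = 1, and the invariant factors of ∂_2 are all 1, so H_1 ≅ Z.
  H_2: rank ker ∂_2 − rank ∂_3 = (6 − 6) − 0 = 0, and there is no ∂_3, so H_2 ≅ 0.

As a check, the Euler characteristic is 6 − 12 + 6 = 0, which agrees with 1 − 1 + 0 = 0.
(K is a triangulation of the cylinder S^1 x I.)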